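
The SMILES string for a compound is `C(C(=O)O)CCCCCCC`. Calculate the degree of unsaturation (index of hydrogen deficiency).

Atom tally by fragment:
  HOOCCH2 → C:2 H:3 O:2
  CH2 → C:1 H:2
  CH2 → C:1 H:2
  CH2 → C:1 H:2
  CH2 → C:1 H:2
  CH2 → C:1 H:2
  CH2 → C:1 H:2
  CH3 → C:1 H:3
Element totals:
  C: 9
  H: 18
  O: 2
Molecular formula: C9H18O2.
DoU = (2C + 2 + N − H − X) / 2 = (2·9 + 2 + 0 − 18 − 0) / 2 = 1.

1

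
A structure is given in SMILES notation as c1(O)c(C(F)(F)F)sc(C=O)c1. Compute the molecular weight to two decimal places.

196.14 g/mol

Atom tally by fragment:
  thiophene ring core → C:4 H:4 S:1
  (− 3 ring H displaced by substituents)
  + OH → O:1 H:1
  + CF3 → C:1 F:3
  + CHO → C:1 H:1 O:1
Element totals:
  C: 6
  H: 3
  F: 3
  O: 2
  S: 1
Molecular formula: C6H3F3O2S.
  M = 6(12.011) + 3(1.008) + 3(18.998) + 2(15.999) + 32.06
    = 72.066 + 3.024 + 56.994 + 31.998 + 32.060 = 196.142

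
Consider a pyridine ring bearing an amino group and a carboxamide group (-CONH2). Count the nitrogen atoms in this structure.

Atom tally by fragment:
  pyridine ring core → C:5 H:5 N:1
  (− 2 ring H displaced by substituents)
  + NH2 → N:1 H:2
  + CONH2 → C:1 H:2 O:1 N:1
Element totals:
  C: 6
  H: 7
  N: 3
  O: 1

3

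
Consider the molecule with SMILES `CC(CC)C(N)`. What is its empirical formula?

Atom tally by fragment:
  CH3 → C:1 H:3
  CH(C2H5) → C:3 H:6
  CH2NH2 → C:1 H:4 N:1
Element totals:
  C: 5
  H: 13
  N: 1
Molecular formula: C5H13N.
gcd of subscripts (5, 13, 1) = 1, so the empirical formula equals the molecular formula.

C5H13N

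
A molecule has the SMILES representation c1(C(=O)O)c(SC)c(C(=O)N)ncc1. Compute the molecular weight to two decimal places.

Atom tally by fragment:
  pyridine ring core → C:5 H:5 N:1
  (− 3 ring H displaced by substituents)
  + COOH → C:1 H:1 O:2
  + SCH3 → C:1 H:3 S:1
  + CONH2 → C:1 H:2 O:1 N:1
Element totals:
  C: 8
  H: 8
  N: 2
  O: 3
  S: 1
Molecular formula: C8H8N2O3S.
  M = 8(12.011) + 8(1.008) + 2(14.007) + 3(15.999) + 32.06
    = 96.088 + 8.064 + 28.014 + 47.997 + 32.060 = 212.223

212.22 g/mol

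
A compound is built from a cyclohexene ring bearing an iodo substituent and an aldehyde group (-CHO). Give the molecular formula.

Atom tally by fragment:
  cyclohexene ring core → C:6 H:10
  (− 2 ring H displaced by substituents)
  + I → I:1
  + CHO → C:1 H:1 O:1
Element totals:
  C: 7
  H: 9
  I: 1
  O: 1

C7H9IO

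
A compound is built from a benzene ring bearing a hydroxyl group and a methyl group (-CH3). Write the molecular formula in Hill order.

Atom tally by fragment:
  benzene ring core → C:6 H:6
  (− 2 ring H displaced by substituents)
  + OH → O:1 H:1
  + CH3 → C:1 H:3
Element totals:
  C: 7
  H: 8
  O: 1

C7H8O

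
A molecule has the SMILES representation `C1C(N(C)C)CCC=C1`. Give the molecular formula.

Atom tally by fragment:
  cyclohexene ring core → C:6 H:10
  (− 1 ring H displaced by substituents)
  + N(CH3)2 → N:1 C:2 H:6
Element totals:
  C: 8
  H: 15
  N: 1

C8H15N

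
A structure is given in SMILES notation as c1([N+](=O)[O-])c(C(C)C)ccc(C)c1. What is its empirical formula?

Atom tally by fragment:
  benzene ring core → C:6 H:6
  (− 3 ring H displaced by substituents)
  + NO2 → N:1 O:2
  + CH(CH3)2 → C:3 H:7
  + CH3 → C:1 H:3
Element totals:
  C: 10
  H: 13
  N: 1
  O: 2
Molecular formula: C10H13NO2.
gcd of subscripts (10, 13, 1, 2) = 1, so the empirical formula equals the molecular formula.

C10H13NO2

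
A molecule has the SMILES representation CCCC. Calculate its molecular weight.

58.12 g/mol

Atom tally by fragment:
  CH3 → C:1 H:3
  CH2 → C:1 H:2
  CH2 → C:1 H:2
  CH3 → C:1 H:3
Element totals:
  C: 4
  H: 10
Molecular formula: C4H10.
  M = 4(12.011) + 10(1.008)
    = 48.044 + 10.080 = 58.124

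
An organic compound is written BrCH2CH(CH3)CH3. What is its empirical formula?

C4H9Br

Atom tally by fragment:
  BrCH2 → C:1 H:2 Br:1
  CH(CH3) → C:2 H:4
  CH3 → C:1 H:3
Element totals:
  C: 4
  H: 9
  Br: 1
Molecular formula: C4H9Br.
gcd of subscripts (1, 4, 9) = 1, so the empirical formula equals the molecular formula.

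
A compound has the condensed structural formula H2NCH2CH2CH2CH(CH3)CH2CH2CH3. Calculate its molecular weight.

Atom tally by fragment:
  H2NCH2 → C:1 H:4 N:1
  CH2 → C:1 H:2
  CH2 → C:1 H:2
  CH(CH3) → C:2 H:4
  CH2 → C:1 H:2
  CH2 → C:1 H:2
  CH3 → C:1 H:3
Element totals:
  C: 8
  H: 19
  N: 1
Molecular formula: C8H19N.
  M = 8(12.011) + 19(1.008) + 14.007
    = 96.088 + 19.152 + 14.007 = 129.247

129.25 g/mol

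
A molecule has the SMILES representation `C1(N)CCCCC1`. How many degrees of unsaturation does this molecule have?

Atom tally by fragment:
  cyclohexane ring core → C:6 H:12
  (− 1 ring H displaced by substituents)
  + NH2 → N:1 H:2
Element totals:
  C: 6
  H: 13
  N: 1
Molecular formula: C6H13N.
DoU = (2C + 2 + N − H − X) / 2 = (2·6 + 2 + 1 − 13 − 0) / 2 = 1.

1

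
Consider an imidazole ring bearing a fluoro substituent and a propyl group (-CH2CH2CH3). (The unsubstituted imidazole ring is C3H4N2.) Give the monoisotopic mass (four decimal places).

128.0750

Atom tally by fragment:
  imidazole ring core → C:3 H:4 N:2
  (− 2 ring H displaced by substituents)
  + F → F:1
  + CH2CH2CH3 → C:3 H:7
Element totals:
  C: 6
  H: 9
  F: 1
  N: 2
Molecular formula: C6H9FN2.
  M = 6(12.0) + 9(1.007825) + 18.998403 + 2(14.003074)
    = 72.000000 + 9.070425 + 18.998403 + 28.006148 = 128.074976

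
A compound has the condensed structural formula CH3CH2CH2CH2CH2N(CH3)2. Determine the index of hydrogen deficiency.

Element totals:
  C: 7
  H: 17
  N: 1
Molecular formula: C7H17N.
DoU = (2C + 2 + N − H − X) / 2 = (2·7 + 2 + 1 − 17 − 0) / 2 = 0.

0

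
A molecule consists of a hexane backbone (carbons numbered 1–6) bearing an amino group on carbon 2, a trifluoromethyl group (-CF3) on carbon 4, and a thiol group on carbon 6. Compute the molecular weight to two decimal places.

201.25 g/mol

Atom tally by fragment:
  CH3 → C:1 H:3
  CH(NH2) → C:1 H:3 N:1
  CH2 → C:1 H:2
  CH(CF3) → C:2 H:1 F:3
  CH2 → C:1 H:2
  CH2SH → C:1 H:3 S:1
Element totals:
  C: 7
  H: 14
  F: 3
  N: 1
  S: 1
Molecular formula: C7H14F3NS.
  M = 7(12.011) + 14(1.008) + 3(18.998) + 14.007 + 32.06
    = 84.077 + 14.112 + 56.994 + 14.007 + 32.060 = 201.250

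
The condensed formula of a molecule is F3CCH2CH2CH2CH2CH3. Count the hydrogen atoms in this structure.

Atom tally by fragment:
  F3CCH2 → C:2 H:2 F:3
  CH2 → C:1 H:2
  CH2 → C:1 H:2
  CH2 → C:1 H:2
  CH3 → C:1 H:3
Element totals:
  C: 6
  H: 11
  F: 3

11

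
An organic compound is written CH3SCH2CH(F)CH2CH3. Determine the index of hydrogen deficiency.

0

Atom tally by fragment:
  CH3SCH2 → C:2 H:5 S:1
  CH(F) → C:1 H:1 F:1
  CH2 → C:1 H:2
  CH3 → C:1 H:3
Element totals:
  C: 5
  H: 11
  F: 1
  S: 1
Molecular formula: C5H11FS.
DoU = (2C + 2 + N − H − X) / 2 = (2·5 + 2 + 0 − 11 − 1) / 2 = 0.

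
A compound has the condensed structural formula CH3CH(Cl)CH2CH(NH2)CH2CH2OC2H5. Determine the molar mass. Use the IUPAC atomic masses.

179.69 g/mol

Element totals:
  C: 8
  H: 18
  Cl: 1
  N: 1
  O: 1
Molecular formula: C8H18ClNO.
  M = 8(12.011) + 18(1.008) + 35.45 + 14.007 + 15.999
    = 96.088 + 18.144 + 35.450 + 14.007 + 15.999 = 179.688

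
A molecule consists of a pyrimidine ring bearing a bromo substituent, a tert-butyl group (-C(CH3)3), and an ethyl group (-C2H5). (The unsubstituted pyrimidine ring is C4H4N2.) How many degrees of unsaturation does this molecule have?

4

Atom tally by fragment:
  pyrimidine ring core → C:4 H:4 N:2
  (− 3 ring H displaced by substituents)
  + Br → Br:1
  + C(CH3)3 → C:4 H:9
  + C2H5 → C:2 H:5
Element totals:
  C: 10
  H: 15
  Br: 1
  N: 2
Molecular formula: C10H15BrN2.
DoU = (2C + 2 + N − H − X) / 2 = (2·10 + 2 + 2 − 15 − 1) / 2 = 4.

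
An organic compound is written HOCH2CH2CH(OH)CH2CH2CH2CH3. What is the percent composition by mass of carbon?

Atom tally by fragment:
  HOCH2CH2 → C:2 H:5 O:1
  CH(OH) → C:1 H:2 O:1
  CH2 → C:1 H:2
  CH2 → C:1 H:2
  CH2 → C:1 H:2
  CH3 → C:1 H:3
Element totals:
  C: 7
  H: 16
  O: 2
Molecular formula: C7H16O2.
Molar mass = 132.203 g/mol.
Mass from C: 7 × 12.011 = 84.077 g/mol.
%C = 84.077 / 132.203 × 100 = 63.60%.

63.60%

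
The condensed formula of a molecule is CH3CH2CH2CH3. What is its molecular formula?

Element totals:
  C: 4
  H: 10

C4H10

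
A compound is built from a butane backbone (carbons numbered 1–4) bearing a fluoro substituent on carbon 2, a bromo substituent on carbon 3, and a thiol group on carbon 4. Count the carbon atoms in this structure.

4

Atom tally by fragment:
  CH3 → C:1 H:3
  CH(F) → C:1 H:1 F:1
  CH(Br) → C:1 H:1 Br:1
  CH2SH → C:1 H:3 S:1
Element totals:
  C: 4
  H: 8
  Br: 1
  F: 1
  S: 1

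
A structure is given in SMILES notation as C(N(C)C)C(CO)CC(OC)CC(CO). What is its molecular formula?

Atom tally by fragment:
  (CH3)2NCH2 → C:3 H:8 N:1
  CH(CH2OH) → C:2 H:4 O:1
  CH2 → C:1 H:2
  CH(OCH3) → C:2 H:4 O:1
  CH2 → C:1 H:2
  CH2CH2OH → C:2 H:5 O:1
Element totals:
  C: 11
  H: 25
  N: 1
  O: 3

C11H25NO3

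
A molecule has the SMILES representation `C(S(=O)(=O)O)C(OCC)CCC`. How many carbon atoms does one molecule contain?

Atom tally by fragment:
  HO3SCH2 → C:1 H:3 S:1 O:3
  CH(OC2H5) → C:3 H:6 O:1
  CH2 → C:1 H:2
  CH2 → C:1 H:2
  CH3 → C:1 H:3
Element totals:
  C: 7
  H: 16
  O: 4
  S: 1

7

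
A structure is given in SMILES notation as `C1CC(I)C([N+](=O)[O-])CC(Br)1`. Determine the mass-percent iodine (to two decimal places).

38.00%

Atom tally by fragment:
  cyclohexane ring core → C:6 H:12
  (− 3 ring H displaced by substituents)
  + I → I:1
  + NO2 → N:1 O:2
  + Br → Br:1
Element totals:
  C: 6
  H: 9
  Br: 1
  I: 1
  N: 1
  O: 2
Molecular formula: C6H9BrINO2.
Molar mass = 333.951 g/mol.
Mass from I: 1 × 126.904 = 126.904 g/mol.
%I = 126.904 / 333.951 × 100 = 38.00%.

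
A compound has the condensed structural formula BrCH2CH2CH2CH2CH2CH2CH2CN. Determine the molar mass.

204.11 g/mol

Atom tally by fragment:
  BrCH2 → C:1 H:2 Br:1
  CH2 → C:1 H:2
  CH2 → C:1 H:2
  CH2 → C:1 H:2
  CH2 → C:1 H:2
  CH2 → C:1 H:2
  CH2CN → C:2 H:2 N:1
Element totals:
  C: 8
  H: 14
  Br: 1
  N: 1
Molecular formula: C8H14BrN.
  M = 8(12.011) + 14(1.008) + 79.904 + 14.007
    = 96.088 + 14.112 + 79.904 + 14.007 = 204.111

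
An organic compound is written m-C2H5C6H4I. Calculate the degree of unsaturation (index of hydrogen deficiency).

4

Atom tally by fragment:
  benzene ring core → C:6 H:6
  (− 2 ring H displaced by substituents)
  + C2H5 → C:2 H:5
  + I → I:1
Element totals:
  C: 8
  H: 9
  I: 1
Molecular formula: C8H9I.
DoU = (2C + 2 + N − H − X) / 2 = (2·8 + 2 + 0 − 9 − 1) / 2 = 4.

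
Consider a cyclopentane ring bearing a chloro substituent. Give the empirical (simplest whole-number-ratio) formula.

Atom tally by fragment:
  cyclopentane ring core → C:5 H:10
  (− 1 ring H displaced by substituents)
  + Cl → Cl:1
Element totals:
  C: 5
  H: 9
  Cl: 1
Molecular formula: C5H9Cl.
gcd of subscripts (5, 1, 9) = 1, so the empirical formula equals the molecular formula.

C5H9Cl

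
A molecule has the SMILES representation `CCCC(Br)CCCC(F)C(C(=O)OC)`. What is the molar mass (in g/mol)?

283.18 g/mol

Atom tally by fragment:
  CH3 → C:1 H:3
  CH2 → C:1 H:2
  CH2 → C:1 H:2
  CH(Br) → C:1 H:1 Br:1
  CH2 → C:1 H:2
  CH2 → C:1 H:2
  CH2 → C:1 H:2
  CH(F) → C:1 H:1 F:1
  CH2COOCH3 → C:3 H:5 O:2
Element totals:
  C: 11
  H: 20
  Br: 1
  F: 1
  O: 2
Molecular formula: C11H20BrFO2.
  M = 11(12.011) + 20(1.008) + 79.904 + 18.998 + 2(15.999)
    = 132.121 + 20.160 + 79.904 + 18.998 + 31.998 = 283.181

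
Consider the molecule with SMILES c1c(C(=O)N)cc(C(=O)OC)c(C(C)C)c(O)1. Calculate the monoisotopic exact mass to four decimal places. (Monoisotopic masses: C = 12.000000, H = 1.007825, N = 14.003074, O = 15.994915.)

237.1001

Atom tally by fragment:
  benzene ring core → C:6 H:6
  (− 4 ring H displaced by substituents)
  + CONH2 → C:1 H:2 O:1 N:1
  + COOCH3 → C:2 H:3 O:2
  + CH(CH3)2 → C:3 H:7
  + OH → O:1 H:1
Element totals:
  C: 12
  H: 15
  N: 1
  O: 4
Molecular formula: C12H15NO4.
  M = 12(12.0) + 15(1.007825) + 14.003074 + 4(15.994915)
    = 144.000000 + 15.117375 + 14.003074 + 63.979660 = 237.100109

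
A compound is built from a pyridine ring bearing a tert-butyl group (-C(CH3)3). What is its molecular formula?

Atom tally by fragment:
  pyridine ring core → C:5 H:5 N:1
  (− 1 ring H displaced by substituents)
  + C(CH3)3 → C:4 H:9
Element totals:
  C: 9
  H: 13
  N: 1

C9H13N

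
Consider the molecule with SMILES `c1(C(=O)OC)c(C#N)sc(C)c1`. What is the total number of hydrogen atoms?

Atom tally by fragment:
  thiophene ring core → C:4 H:4 S:1
  (− 3 ring H displaced by substituents)
  + COOCH3 → C:2 H:3 O:2
  + CN → C:1 N:1
  + CH3 → C:1 H:3
Element totals:
  C: 8
  H: 7
  N: 1
  O: 2
  S: 1

7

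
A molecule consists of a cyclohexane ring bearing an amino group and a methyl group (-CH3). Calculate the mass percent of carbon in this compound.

Atom tally by fragment:
  cyclohexane ring core → C:6 H:12
  (− 2 ring H displaced by substituents)
  + NH2 → N:1 H:2
  + CH3 → C:1 H:3
Element totals:
  C: 7
  H: 15
  N: 1
Molecular formula: C7H15N.
Molar mass = 113.204 g/mol.
Mass from C: 7 × 12.011 = 84.077 g/mol.
%C = 84.077 / 113.204 × 100 = 74.27%.

74.27%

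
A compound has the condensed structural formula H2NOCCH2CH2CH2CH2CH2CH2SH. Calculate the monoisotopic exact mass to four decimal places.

Atom tally by fragment:
  H2NOCCH2 → C:2 H:4 O:1 N:1
  CH2 → C:1 H:2
  CH2 → C:1 H:2
  CH2 → C:1 H:2
  CH2 → C:1 H:2
  CH2SH → C:1 H:3 S:1
Element totals:
  C: 7
  H: 15
  N: 1
  O: 1
  S: 1
Molecular formula: C7H15NOS.
  M = 7(12.0) + 15(1.007825) + 14.003074 + 15.994915 + 31.972071
    = 84.000000 + 15.117375 + 14.003074 + 15.994915 + 31.972071 = 161.087435

161.0874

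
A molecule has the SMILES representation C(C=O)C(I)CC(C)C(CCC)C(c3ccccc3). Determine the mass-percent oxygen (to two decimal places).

4.30%

Atom tally by fragment:
  OHCCH2 → C:2 H:3 O:1
  CH(I) → C:1 H:1 I:1
  CH2 → C:1 H:2
  CH(CH3) → C:2 H:4
  CH(CH2CH2CH3) → C:4 H:8
  CH2C6H5 → C:7 H:7
Element totals:
  C: 17
  H: 25
  I: 1
  O: 1
Molecular formula: C17H25IO.
Molar mass = 372.290 g/mol.
Mass from O: 1 × 15.999 = 15.999 g/mol.
%O = 15.999 / 372.290 × 100 = 4.30%.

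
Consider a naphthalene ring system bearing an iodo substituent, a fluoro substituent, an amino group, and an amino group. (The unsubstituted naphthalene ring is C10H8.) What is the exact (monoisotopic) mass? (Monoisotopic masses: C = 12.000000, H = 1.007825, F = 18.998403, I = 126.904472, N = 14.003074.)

301.9716

Atom tally by fragment:
  naphthalene ring system core → C:10 H:8
  (− 4 ring H displaced by substituents)
  + I → I:1
  + F → F:1
  + NH2 → N:1 H:2
  + NH2 → N:1 H:2
Element totals:
  C: 10
  H: 8
  F: 1
  I: 1
  N: 2
Molecular formula: C10H8FIN2.
  M = 10(12.0) + 8(1.007825) + 18.998403 + 126.904472 + 2(14.003074)
    = 120.000000 + 8.062600 + 18.998403 + 126.904472 + 28.006148 = 301.971623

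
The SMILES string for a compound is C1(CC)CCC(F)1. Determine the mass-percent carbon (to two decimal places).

Atom tally by fragment:
  cyclobutane ring core → C:4 H:8
  (− 2 ring H displaced by substituents)
  + C2H5 → C:2 H:5
  + F → F:1
Element totals:
  C: 6
  H: 11
  F: 1
Molecular formula: C6H11F.
Molar mass = 102.152 g/mol.
Mass from C: 6 × 12.011 = 72.066 g/mol.
%C = 72.066 / 102.152 × 100 = 70.55%.

70.55%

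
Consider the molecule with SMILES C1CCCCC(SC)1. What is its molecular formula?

Atom tally by fragment:
  cyclohexane ring core → C:6 H:12
  (− 1 ring H displaced by substituents)
  + SCH3 → C:1 H:3 S:1
Element totals:
  C: 7
  H: 14
  S: 1

C7H14S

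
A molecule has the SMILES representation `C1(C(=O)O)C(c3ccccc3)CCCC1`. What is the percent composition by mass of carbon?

Atom tally by fragment:
  cyclohexane ring core → C:6 H:12
  (− 2 ring H displaced by substituents)
  + COOH → C:1 H:1 O:2
  + C6H5 → C:6 H:5
Element totals:
  C: 13
  H: 16
  O: 2
Molecular formula: C13H16O2.
Molar mass = 204.269 g/mol.
Mass from C: 13 × 12.011 = 156.143 g/mol.
%C = 156.143 / 204.269 × 100 = 76.44%.

76.44%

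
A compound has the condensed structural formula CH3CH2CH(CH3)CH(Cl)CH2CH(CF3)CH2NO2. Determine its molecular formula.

Atom tally by fragment:
  CH3 → C:1 H:3
  CH2 → C:1 H:2
  CH(CH3) → C:2 H:4
  CH(Cl) → C:1 H:1 Cl:1
  CH2 → C:1 H:2
  CH(CF3) → C:2 H:1 F:3
  CH2NO2 → C:1 H:2 N:1 O:2
Element totals:
  C: 9
  H: 15
  Cl: 1
  F: 3
  N: 1
  O: 2

C9H15ClF3NO2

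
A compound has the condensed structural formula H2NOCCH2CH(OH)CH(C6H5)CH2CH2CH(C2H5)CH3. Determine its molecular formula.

Atom tally by fragment:
  H2NOCCH2 → C:2 H:4 O:1 N:1
  CH(OH) → C:1 H:2 O:1
  CH(C6H5) → C:7 H:6
  CH2 → C:1 H:2
  CH2 → C:1 H:2
  CH(C2H5) → C:3 H:6
  CH3 → C:1 H:3
Element totals:
  C: 16
  H: 25
  N: 1
  O: 2

C16H25NO2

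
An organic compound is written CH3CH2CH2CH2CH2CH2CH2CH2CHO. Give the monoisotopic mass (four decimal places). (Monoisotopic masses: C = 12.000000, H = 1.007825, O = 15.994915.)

Element totals:
  C: 9
  H: 18
  O: 1
Molecular formula: C9H18O.
  M = 9(12.0) + 18(1.007825) + 15.994915
    = 108.000000 + 18.140850 + 15.994915 = 142.135765

142.1358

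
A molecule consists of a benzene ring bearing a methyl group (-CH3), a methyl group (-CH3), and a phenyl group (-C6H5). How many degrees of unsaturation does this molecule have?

8

Atom tally by fragment:
  benzene ring core → C:6 H:6
  (− 3 ring H displaced by substituents)
  + CH3 → C:1 H:3
  + CH3 → C:1 H:3
  + C6H5 → C:6 H:5
Element totals:
  C: 14
  H: 14
Molecular formula: C14H14.
DoU = (2C + 2 + N − H − X) / 2 = (2·14 + 2 + 0 − 14 − 0) / 2 = 8.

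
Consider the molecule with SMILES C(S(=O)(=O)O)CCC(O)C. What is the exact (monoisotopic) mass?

Atom tally by fragment:
  HO3SCH2 → C:1 H:3 S:1 O:3
  CH2 → C:1 H:2
  CH2 → C:1 H:2
  CH(OH) → C:1 H:2 O:1
  CH3 → C:1 H:3
Element totals:
  C: 5
  H: 12
  O: 4
  S: 1
Molecular formula: C5H12O4S.
  M = 5(12.0) + 12(1.007825) + 4(15.994915) + 31.972071
    = 60.000000 + 12.093900 + 63.979660 + 31.972071 = 168.045631

168.0456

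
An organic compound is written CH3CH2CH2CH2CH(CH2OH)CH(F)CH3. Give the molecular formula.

C8H17FO

Element totals:
  C: 8
  H: 17
  F: 1
  O: 1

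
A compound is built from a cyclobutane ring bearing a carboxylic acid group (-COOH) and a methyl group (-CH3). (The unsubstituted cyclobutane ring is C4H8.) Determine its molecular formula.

C6H10O2

Atom tally by fragment:
  cyclobutane ring core → C:4 H:8
  (− 2 ring H displaced by substituents)
  + COOH → C:1 H:1 O:2
  + CH3 → C:1 H:3
Element totals:
  C: 6
  H: 10
  O: 2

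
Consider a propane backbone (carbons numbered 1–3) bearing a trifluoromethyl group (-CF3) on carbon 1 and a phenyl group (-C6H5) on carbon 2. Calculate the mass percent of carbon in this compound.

63.82%

Atom tally by fragment:
  F3CCH2 → C:2 H:2 F:3
  CH(C6H5) → C:7 H:6
  CH3 → C:1 H:3
Element totals:
  C: 10
  H: 11
  F: 3
Molecular formula: C10H11F3.
Molar mass = 188.192 g/mol.
Mass from C: 10 × 12.011 = 120.110 g/mol.
%C = 120.110 / 188.192 × 100 = 63.82%.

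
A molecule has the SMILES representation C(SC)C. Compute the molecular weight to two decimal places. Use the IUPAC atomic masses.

Atom tally by fragment:
  CH3SCH2 → C:2 H:5 S:1
  CH3 → C:1 H:3
Element totals:
  C: 3
  H: 8
  S: 1
Molecular formula: C3H8S.
  M = 3(12.011) + 8(1.008) + 32.06
    = 36.033 + 8.064 + 32.060 = 76.157

76.16 g/mol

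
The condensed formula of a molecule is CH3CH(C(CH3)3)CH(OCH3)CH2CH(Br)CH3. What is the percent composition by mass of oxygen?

6.37%

Element totals:
  C: 11
  H: 23
  Br: 1
  O: 1
Molecular formula: C11H23BrO.
Molar mass = 251.208 g/mol.
Mass from O: 1 × 15.999 = 15.999 g/mol.
%O = 15.999 / 251.208 × 100 = 6.37%.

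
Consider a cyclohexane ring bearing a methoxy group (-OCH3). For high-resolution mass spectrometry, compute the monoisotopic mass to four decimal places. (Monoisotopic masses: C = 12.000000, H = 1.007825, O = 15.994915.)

Atom tally by fragment:
  cyclohexane ring core → C:6 H:12
  (− 1 ring H displaced by substituents)
  + OCH3 → C:1 H:3 O:1
Element totals:
  C: 7
  H: 14
  O: 1
Molecular formula: C7H14O.
  M = 7(12.0) + 14(1.007825) + 15.994915
    = 84.000000 + 14.109550 + 15.994915 = 114.104465

114.1045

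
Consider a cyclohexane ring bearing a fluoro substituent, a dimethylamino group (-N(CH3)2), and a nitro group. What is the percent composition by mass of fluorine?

Atom tally by fragment:
  cyclohexane ring core → C:6 H:12
  (− 3 ring H displaced by substituents)
  + F → F:1
  + N(CH3)2 → N:1 C:2 H:6
  + NO2 → N:1 O:2
Element totals:
  C: 8
  H: 15
  F: 1
  N: 2
  O: 2
Molecular formula: C8H15FN2O2.
Molar mass = 190.218 g/mol.
Mass from F: 1 × 18.998 = 18.998 g/mol.
%F = 18.998 / 190.218 × 100 = 9.99%.

9.99%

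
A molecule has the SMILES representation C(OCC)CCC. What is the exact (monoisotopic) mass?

102.1045

Atom tally by fragment:
  C2H5OCH2 → C:3 H:7 O:1
  CH2 → C:1 H:2
  CH2 → C:1 H:2
  CH3 → C:1 H:3
Element totals:
  C: 6
  H: 14
  O: 1
Molecular formula: C6H14O.
  M = 6(12.0) + 14(1.007825) + 15.994915
    = 72.000000 + 14.109550 + 15.994915 = 102.104465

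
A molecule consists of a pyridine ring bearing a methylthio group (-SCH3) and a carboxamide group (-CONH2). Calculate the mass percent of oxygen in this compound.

9.51%

Atom tally by fragment:
  pyridine ring core → C:5 H:5 N:1
  (− 2 ring H displaced by substituents)
  + SCH3 → C:1 H:3 S:1
  + CONH2 → C:1 H:2 O:1 N:1
Element totals:
  C: 7
  H: 8
  N: 2
  O: 1
  S: 1
Molecular formula: C7H8N2OS.
Molar mass = 168.214 g/mol.
Mass from O: 1 × 15.999 = 15.999 g/mol.
%O = 15.999 / 168.214 × 100 = 9.51%.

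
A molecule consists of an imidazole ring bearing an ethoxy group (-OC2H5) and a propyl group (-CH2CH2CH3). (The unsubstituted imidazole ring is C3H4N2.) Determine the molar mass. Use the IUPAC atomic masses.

Atom tally by fragment:
  imidazole ring core → C:3 H:4 N:2
  (− 2 ring H displaced by substituents)
  + OC2H5 → C:2 H:5 O:1
  + CH2CH2CH3 → C:3 H:7
Element totals:
  C: 8
  H: 14
  N: 2
  O: 1
Molecular formula: C8H14N2O.
  M = 8(12.011) + 14(1.008) + 2(14.007) + 15.999
    = 96.088 + 14.112 + 28.014 + 15.999 = 154.213

154.21 g/mol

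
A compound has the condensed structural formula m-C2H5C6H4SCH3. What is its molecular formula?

C9H12S

Atom tally by fragment:
  benzene ring core → C:6 H:6
  (− 2 ring H displaced by substituents)
  + C2H5 → C:2 H:5
  + SCH3 → C:1 H:3 S:1
Element totals:
  C: 9
  H: 12
  S: 1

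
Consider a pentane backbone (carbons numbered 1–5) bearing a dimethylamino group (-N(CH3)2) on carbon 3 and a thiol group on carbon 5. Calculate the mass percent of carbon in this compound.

57.09%

Atom tally by fragment:
  CH3 → C:1 H:3
  CH2 → C:1 H:2
  CH(N(CH3)2) → C:3 H:7 N:1
  CH2 → C:1 H:2
  CH2SH → C:1 H:3 S:1
Element totals:
  C: 7
  H: 17
  N: 1
  S: 1
Molecular formula: C7H17NS.
Molar mass = 147.280 g/mol.
Mass from C: 7 × 12.011 = 84.077 g/mol.
%C = 84.077 / 147.280 × 100 = 57.09%.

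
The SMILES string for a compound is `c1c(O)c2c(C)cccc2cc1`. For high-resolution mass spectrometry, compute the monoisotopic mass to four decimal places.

158.0732

Atom tally by fragment:
  naphthalene ring system core → C:10 H:8
  (− 2 ring H displaced by substituents)
  + OH → O:1 H:1
  + CH3 → C:1 H:3
Element totals:
  C: 11
  H: 10
  O: 1
Molecular formula: C11H10O.
  M = 11(12.0) + 10(1.007825) + 15.994915
    = 132.000000 + 10.078250 + 15.994915 = 158.073165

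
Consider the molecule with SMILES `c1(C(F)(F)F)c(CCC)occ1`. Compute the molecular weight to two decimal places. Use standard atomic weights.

Atom tally by fragment:
  furan ring core → C:4 H:4 O:1
  (− 2 ring H displaced by substituents)
  + CF3 → C:1 F:3
  + CH2CH2CH3 → C:3 H:7
Element totals:
  C: 8
  H: 9
  F: 3
  O: 1
Molecular formula: C8H9F3O.
  M = 8(12.011) + 9(1.008) + 3(18.998) + 15.999
    = 96.088 + 9.072 + 56.994 + 15.999 = 178.153

178.15 g/mol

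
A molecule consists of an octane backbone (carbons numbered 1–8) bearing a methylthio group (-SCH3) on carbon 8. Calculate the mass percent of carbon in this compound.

67.43%

Atom tally by fragment:
  CH3 → C:1 H:3
  CH2 → C:1 H:2
  CH2 → C:1 H:2
  CH2 → C:1 H:2
  CH2 → C:1 H:2
  CH2 → C:1 H:2
  CH2 → C:1 H:2
  CH2SCH3 → C:2 H:5 S:1
Element totals:
  C: 9
  H: 20
  S: 1
Molecular formula: C9H20S.
Molar mass = 160.319 g/mol.
Mass from C: 9 × 12.011 = 108.099 g/mol.
%C = 108.099 / 160.319 × 100 = 67.43%.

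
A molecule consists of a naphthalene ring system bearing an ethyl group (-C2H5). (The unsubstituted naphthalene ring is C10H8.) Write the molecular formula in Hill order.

C12H12

Atom tally by fragment:
  naphthalene ring system core → C:10 H:8
  (− 1 ring H displaced by substituents)
  + C2H5 → C:2 H:5
Element totals:
  C: 12
  H: 12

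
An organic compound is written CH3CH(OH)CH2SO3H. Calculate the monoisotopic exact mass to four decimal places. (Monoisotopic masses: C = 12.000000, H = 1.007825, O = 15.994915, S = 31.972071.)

140.0143

Element totals:
  C: 3
  H: 8
  O: 4
  S: 1
Molecular formula: C3H8O4S.
  M = 3(12.0) + 8(1.007825) + 4(15.994915) + 31.972071
    = 36.000000 + 8.062600 + 63.979660 + 31.972071 = 140.014331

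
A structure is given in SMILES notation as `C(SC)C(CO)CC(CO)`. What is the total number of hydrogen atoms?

Atom tally by fragment:
  CH3SCH2 → C:2 H:5 S:1
  CH(CH2OH) → C:2 H:4 O:1
  CH2 → C:1 H:2
  CH2CH2OH → C:2 H:5 O:1
Element totals:
  C: 7
  H: 16
  O: 2
  S: 1

16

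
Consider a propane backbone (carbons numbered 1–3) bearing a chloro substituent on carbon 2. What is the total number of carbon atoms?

3

Atom tally by fragment:
  CH3 → C:1 H:3
  CH(Cl) → C:1 H:1 Cl:1
  CH3 → C:1 H:3
Element totals:
  C: 3
  H: 7
  Cl: 1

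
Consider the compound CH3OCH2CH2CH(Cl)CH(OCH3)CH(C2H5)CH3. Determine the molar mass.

208.73 g/mol

Atom tally by fragment:
  CH3OCH2 → C:2 H:5 O:1
  CH2 → C:1 H:2
  CH(Cl) → C:1 H:1 Cl:1
  CH(OCH3) → C:2 H:4 O:1
  CH(C2H5) → C:3 H:6
  CH3 → C:1 H:3
Element totals:
  C: 10
  H: 21
  Cl: 1
  O: 2
Molecular formula: C10H21ClO2.
  M = 10(12.011) + 21(1.008) + 35.45 + 2(15.999)
    = 120.110 + 21.168 + 35.450 + 31.998 = 208.726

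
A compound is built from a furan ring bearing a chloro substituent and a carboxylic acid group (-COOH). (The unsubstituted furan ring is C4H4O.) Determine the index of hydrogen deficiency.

4

Atom tally by fragment:
  furan ring core → C:4 H:4 O:1
  (− 2 ring H displaced by substituents)
  + Cl → Cl:1
  + COOH → C:1 H:1 O:2
Element totals:
  C: 5
  H: 3
  Cl: 1
  O: 3
Molecular formula: C5H3ClO3.
DoU = (2C + 2 + N − H − X) / 2 = (2·5 + 2 + 0 − 3 − 1) / 2 = 4.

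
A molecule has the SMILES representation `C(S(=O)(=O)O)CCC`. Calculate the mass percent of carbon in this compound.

34.77%

Atom tally by fragment:
  HO3SCH2 → C:1 H:3 S:1 O:3
  CH2 → C:1 H:2
  CH2 → C:1 H:2
  CH3 → C:1 H:3
Element totals:
  C: 4
  H: 10
  O: 3
  S: 1
Molecular formula: C4H10O3S.
Molar mass = 138.181 g/mol.
Mass from C: 4 × 12.011 = 48.044 g/mol.
%C = 48.044 / 138.181 × 100 = 34.77%.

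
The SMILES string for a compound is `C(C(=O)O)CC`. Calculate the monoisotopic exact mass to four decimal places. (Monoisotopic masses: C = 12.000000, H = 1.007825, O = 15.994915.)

Atom tally by fragment:
  HOOCCH2 → C:2 H:3 O:2
  CH2 → C:1 H:2
  CH3 → C:1 H:3
Element totals:
  C: 4
  H: 8
  O: 2
Molecular formula: C4H8O2.
  M = 4(12.0) + 8(1.007825) + 2(15.994915)
    = 48.000000 + 8.062600 + 31.989830 = 88.052430

88.0524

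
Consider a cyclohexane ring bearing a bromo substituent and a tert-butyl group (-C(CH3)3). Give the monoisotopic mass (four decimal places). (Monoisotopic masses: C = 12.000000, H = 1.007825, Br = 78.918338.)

Atom tally by fragment:
  cyclohexane ring core → C:6 H:12
  (− 2 ring H displaced by substituents)
  + Br → Br:1
  + C(CH3)3 → C:4 H:9
Element totals:
  C: 10
  H: 19
  Br: 1
Molecular formula: C10H19Br.
  M = 10(12.0) + 19(1.007825) + 78.918338
    = 120.000000 + 19.148675 + 78.918338 = 218.067013

218.0670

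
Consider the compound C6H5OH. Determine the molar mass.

Atom tally by fragment:
  benzene ring core → C:6 H:6
  (− 1 ring H displaced by substituents)
  + OH → O:1 H:1
Element totals:
  C: 6
  H: 6
  O: 1
Molecular formula: C6H6O.
  M = 6(12.011) + 6(1.008) + 15.999
    = 72.066 + 6.048 + 15.999 = 94.113

94.11 g/mol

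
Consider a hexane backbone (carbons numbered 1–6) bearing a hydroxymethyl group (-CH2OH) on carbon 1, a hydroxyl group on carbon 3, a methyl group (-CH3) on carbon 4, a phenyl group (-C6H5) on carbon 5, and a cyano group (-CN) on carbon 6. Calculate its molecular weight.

247.34 g/mol

Atom tally by fragment:
  HOCH2CH2 → C:2 H:5 O:1
  CH2 → C:1 H:2
  CH(OH) → C:1 H:2 O:1
  CH(CH3) → C:2 H:4
  CH(C6H5) → C:7 H:6
  CH2CN → C:2 H:2 N:1
Element totals:
  C: 15
  H: 21
  N: 1
  O: 2
Molecular formula: C15H21NO2.
  M = 15(12.011) + 21(1.008) + 14.007 + 2(15.999)
    = 180.165 + 21.168 + 14.007 + 31.998 = 247.338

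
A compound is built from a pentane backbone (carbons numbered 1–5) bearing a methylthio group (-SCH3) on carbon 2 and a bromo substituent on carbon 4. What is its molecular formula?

Atom tally by fragment:
  CH3 → C:1 H:3
  CH(SCH3) → C:2 H:4 S:1
  CH2 → C:1 H:2
  CH(Br) → C:1 H:1 Br:1
  CH3 → C:1 H:3
Element totals:
  C: 6
  H: 13
  Br: 1
  S: 1

C6H13BrS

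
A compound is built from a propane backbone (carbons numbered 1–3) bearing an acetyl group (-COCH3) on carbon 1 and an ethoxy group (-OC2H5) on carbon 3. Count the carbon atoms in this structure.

7

Atom tally by fragment:
  CH3COCH2 → C:3 H:5 O:1
  CH2 → C:1 H:2
  CH2OC2H5 → C:3 H:7 O:1
Element totals:
  C: 7
  H: 14
  O: 2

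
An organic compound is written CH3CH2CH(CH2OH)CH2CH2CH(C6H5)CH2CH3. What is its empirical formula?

C15H24O

Atom tally by fragment:
  CH3 → C:1 H:3
  CH2 → C:1 H:2
  CH(CH2OH) → C:2 H:4 O:1
  CH2 → C:1 H:2
  CH2 → C:1 H:2
  CH(C6H5) → C:7 H:6
  CH2 → C:1 H:2
  CH3 → C:1 H:3
Element totals:
  C: 15
  H: 24
  O: 1
Molecular formula: C15H24O.
gcd of subscripts (15, 24, 1) = 1, so the empirical formula equals the molecular formula.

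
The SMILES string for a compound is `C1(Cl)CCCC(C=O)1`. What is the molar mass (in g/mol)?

Atom tally by fragment:
  cyclopentane ring core → C:5 H:10
  (− 2 ring H displaced by substituents)
  + Cl → Cl:1
  + CHO → C:1 H:1 O:1
Element totals:
  C: 6
  H: 9
  Cl: 1
  O: 1
Molecular formula: C6H9ClO.
  M = 6(12.011) + 9(1.008) + 35.45 + 15.999
    = 72.066 + 9.072 + 35.450 + 15.999 = 132.587

132.59 g/mol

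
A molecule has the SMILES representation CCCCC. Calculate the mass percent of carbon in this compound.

Atom tally by fragment:
  CH3 → C:1 H:3
  CH2 → C:1 H:2
  CH2 → C:1 H:2
  CH2 → C:1 H:2
  CH3 → C:1 H:3
Element totals:
  C: 5
  H: 12
Molecular formula: C5H12.
Molar mass = 72.151 g/mol.
Mass from C: 5 × 12.011 = 60.055 g/mol.
%C = 60.055 / 72.151 × 100 = 83.24%.

83.24%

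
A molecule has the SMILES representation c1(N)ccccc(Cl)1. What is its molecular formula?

C6H6ClN

Atom tally by fragment:
  benzene ring core → C:6 H:6
  (− 2 ring H displaced by substituents)
  + NH2 → N:1 H:2
  + Cl → Cl:1
Element totals:
  C: 6
  H: 6
  Cl: 1
  N: 1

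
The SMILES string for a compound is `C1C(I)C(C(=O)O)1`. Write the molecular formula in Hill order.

Atom tally by fragment:
  cyclopropane ring core → C:3 H:6
  (− 2 ring H displaced by substituents)
  + I → I:1
  + COOH → C:1 H:1 O:2
Element totals:
  C: 4
  H: 5
  I: 1
  O: 2

C4H5IO2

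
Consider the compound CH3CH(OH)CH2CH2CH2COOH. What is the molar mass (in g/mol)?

132.16 g/mol

Atom tally by fragment:
  CH3 → C:1 H:3
  CH(OH) → C:1 H:2 O:1
  CH2 → C:1 H:2
  CH2 → C:1 H:2
  CH2COOH → C:2 H:3 O:2
Element totals:
  C: 6
  H: 12
  O: 3
Molecular formula: C6H12O3.
  M = 6(12.011) + 12(1.008) + 3(15.999)
    = 72.066 + 12.096 + 47.997 = 132.159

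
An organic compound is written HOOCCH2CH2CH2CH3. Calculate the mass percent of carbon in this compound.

58.80%

Atom tally by fragment:
  HOOCCH2 → C:2 H:3 O:2
  CH2 → C:1 H:2
  CH2 → C:1 H:2
  CH3 → C:1 H:3
Element totals:
  C: 5
  H: 10
  O: 2
Molecular formula: C5H10O2.
Molar mass = 102.133 g/mol.
Mass from C: 5 × 12.011 = 60.055 g/mol.
%C = 60.055 / 102.133 × 100 = 58.80%.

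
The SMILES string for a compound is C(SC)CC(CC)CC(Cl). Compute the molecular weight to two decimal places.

Atom tally by fragment:
  CH3SCH2 → C:2 H:5 S:1
  CH2 → C:1 H:2
  CH(C2H5) → C:3 H:6
  CH2 → C:1 H:2
  CH2Cl → C:1 H:2 Cl:1
Element totals:
  C: 8
  H: 17
  Cl: 1
  S: 1
Molecular formula: C8H17ClS.
  M = 8(12.011) + 17(1.008) + 35.45 + 32.06
    = 96.088 + 17.136 + 35.450 + 32.060 = 180.734

180.73 g/mol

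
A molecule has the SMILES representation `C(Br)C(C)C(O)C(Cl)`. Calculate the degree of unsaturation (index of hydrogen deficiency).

Atom tally by fragment:
  BrCH2 → C:1 H:2 Br:1
  CH(CH3) → C:2 H:4
  CH(OH) → C:1 H:2 O:1
  CH2Cl → C:1 H:2 Cl:1
Element totals:
  C: 5
  H: 10
  Br: 1
  Cl: 1
  O: 1
Molecular formula: C5H10BrClO.
DoU = (2C + 2 + N − H − X) / 2 = (2·5 + 2 + 0 − 10 − 2) / 2 = 0.

0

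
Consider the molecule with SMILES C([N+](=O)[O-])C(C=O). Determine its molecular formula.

Atom tally by fragment:
  O2NCH2 → C:1 H:2 N:1 O:2
  CH2CHO → C:2 H:3 O:1
Element totals:
  C: 3
  H: 5
  N: 1
  O: 3

C3H5NO3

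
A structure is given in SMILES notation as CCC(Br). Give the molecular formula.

Atom tally by fragment:
  CH3 → C:1 H:3
  CH2 → C:1 H:2
  CH2Br → C:1 H:2 Br:1
Element totals:
  C: 3
  H: 7
  Br: 1

C3H7Br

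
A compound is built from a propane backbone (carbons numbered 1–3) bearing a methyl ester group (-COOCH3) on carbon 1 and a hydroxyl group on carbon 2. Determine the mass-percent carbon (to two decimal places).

50.84%

Atom tally by fragment:
  CH3OOCCH2 → C:3 H:5 O:2
  CH(OH) → C:1 H:2 O:1
  CH3 → C:1 H:3
Element totals:
  C: 5
  H: 10
  O: 3
Molecular formula: C5H10O3.
Molar mass = 118.132 g/mol.
Mass from C: 5 × 12.011 = 60.055 g/mol.
%C = 60.055 / 118.132 × 100 = 50.84%.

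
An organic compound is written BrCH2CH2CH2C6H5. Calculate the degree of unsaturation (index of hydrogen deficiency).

Atom tally by fragment:
  BrCH2 → C:1 H:2 Br:1
  CH2 → C:1 H:2
  CH2C6H5 → C:7 H:7
Element totals:
  C: 9
  H: 11
  Br: 1
Molecular formula: C9H11Br.
DoU = (2C + 2 + N − H − X) / 2 = (2·9 + 2 + 0 − 11 − 1) / 2 = 4.

4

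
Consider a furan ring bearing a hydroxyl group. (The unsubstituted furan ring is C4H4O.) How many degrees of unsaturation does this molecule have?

3

Atom tally by fragment:
  furan ring core → C:4 H:4 O:1
  (− 1 ring H displaced by substituents)
  + OH → O:1 H:1
Element totals:
  C: 4
  H: 4
  O: 2
Molecular formula: C4H4O2.
DoU = (2C + 2 + N − H − X) / 2 = (2·4 + 2 + 0 − 4 − 0) / 2 = 3.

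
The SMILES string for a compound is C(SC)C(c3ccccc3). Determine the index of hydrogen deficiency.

Atom tally by fragment:
  CH3SCH2 → C:2 H:5 S:1
  CH2C6H5 → C:7 H:7
Element totals:
  C: 9
  H: 12
  S: 1
Molecular formula: C9H12S.
DoU = (2C + 2 + N − H − X) / 2 = (2·9 + 2 + 0 − 12 − 0) / 2 = 4.

4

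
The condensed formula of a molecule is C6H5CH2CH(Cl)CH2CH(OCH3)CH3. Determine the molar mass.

212.72 g/mol

Atom tally by fragment:
  C6H5CH2 → C:7 H:7
  CH(Cl) → C:1 H:1 Cl:1
  CH2 → C:1 H:2
  CH(OCH3) → C:2 H:4 O:1
  CH3 → C:1 H:3
Element totals:
  C: 12
  H: 17
  Cl: 1
  O: 1
Molecular formula: C12H17ClO.
  M = 12(12.011) + 17(1.008) + 35.45 + 15.999
    = 144.132 + 17.136 + 35.450 + 15.999 = 212.717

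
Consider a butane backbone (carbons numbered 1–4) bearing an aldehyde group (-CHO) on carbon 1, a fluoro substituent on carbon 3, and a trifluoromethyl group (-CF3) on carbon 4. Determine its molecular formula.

C6H8F4O

Atom tally by fragment:
  OHCCH2 → C:2 H:3 O:1
  CH2 → C:1 H:2
  CH(F) → C:1 H:1 F:1
  CH2CF3 → C:2 H:2 F:3
Element totals:
  C: 6
  H: 8
  F: 4
  O: 1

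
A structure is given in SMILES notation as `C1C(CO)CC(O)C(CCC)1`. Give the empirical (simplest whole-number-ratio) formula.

C9H18O2

Atom tally by fragment:
  cyclopentane ring core → C:5 H:10
  (− 3 ring H displaced by substituents)
  + CH2OH → C:1 H:3 O:1
  + OH → O:1 H:1
  + CH2CH2CH3 → C:3 H:7
Element totals:
  C: 9
  H: 18
  O: 2
Molecular formula: C9H18O2.
gcd of subscripts (9, 18, 2) = 1, so the empirical formula equals the molecular formula.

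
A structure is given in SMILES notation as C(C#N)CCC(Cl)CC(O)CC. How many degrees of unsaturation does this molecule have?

Atom tally by fragment:
  NCCH2 → C:2 H:2 N:1
  CH2 → C:1 H:2
  CH2 → C:1 H:2
  CH(Cl) → C:1 H:1 Cl:1
  CH2 → C:1 H:2
  CH(OH) → C:1 H:2 O:1
  CH2 → C:1 H:2
  CH3 → C:1 H:3
Element totals:
  C: 9
  H: 16
  Cl: 1
  N: 1
  O: 1
Molecular formula: C9H16ClNO.
DoU = (2C + 2 + N − H − X) / 2 = (2·9 + 2 + 1 − 16 − 1) / 2 = 2.

2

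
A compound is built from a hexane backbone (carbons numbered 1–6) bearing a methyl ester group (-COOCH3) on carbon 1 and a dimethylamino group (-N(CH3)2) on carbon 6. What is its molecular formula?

C10H21NO2

Atom tally by fragment:
  CH3OOCCH2 → C:3 H:5 O:2
  CH2 → C:1 H:2
  CH2 → C:1 H:2
  CH2 → C:1 H:2
  CH2 → C:1 H:2
  CH2N(CH3)2 → C:3 H:8 N:1
Element totals:
  C: 10
  H: 21
  N: 1
  O: 2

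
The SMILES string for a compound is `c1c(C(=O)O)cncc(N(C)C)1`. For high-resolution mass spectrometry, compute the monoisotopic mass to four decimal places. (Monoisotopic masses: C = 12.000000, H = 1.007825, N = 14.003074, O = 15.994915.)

Atom tally by fragment:
  pyridine ring core → C:5 H:5 N:1
  (− 2 ring H displaced by substituents)
  + COOH → C:1 H:1 O:2
  + N(CH3)2 → N:1 C:2 H:6
Element totals:
  C: 8
  H: 10
  N: 2
  O: 2
Molecular formula: C8H10N2O2.
  M = 8(12.0) + 10(1.007825) + 2(14.003074) + 2(15.994915)
    = 96.000000 + 10.078250 + 28.006148 + 31.989830 = 166.074228

166.0742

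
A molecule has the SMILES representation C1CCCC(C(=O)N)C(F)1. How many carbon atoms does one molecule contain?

Atom tally by fragment:
  cyclohexane ring core → C:6 H:12
  (− 2 ring H displaced by substituents)
  + CONH2 → C:1 H:2 O:1 N:1
  + F → F:1
Element totals:
  C: 7
  H: 12
  F: 1
  N: 1
  O: 1

7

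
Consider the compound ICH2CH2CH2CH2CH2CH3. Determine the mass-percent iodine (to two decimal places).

59.84%

Atom tally by fragment:
  ICH2 → C:1 H:2 I:1
  CH2 → C:1 H:2
  CH2 → C:1 H:2
  CH2 → C:1 H:2
  CH2 → C:1 H:2
  CH3 → C:1 H:3
Element totals:
  C: 6
  H: 13
  I: 1
Molecular formula: C6H13I.
Molar mass = 212.074 g/mol.
Mass from I: 1 × 126.904 = 126.904 g/mol.
%I = 126.904 / 212.074 × 100 = 59.84%.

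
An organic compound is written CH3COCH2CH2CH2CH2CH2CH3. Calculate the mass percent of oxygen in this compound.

Atom tally by fragment:
  CH3COCH2 → C:3 H:5 O:1
  CH2 → C:1 H:2
  CH2 → C:1 H:2
  CH2 → C:1 H:2
  CH2 → C:1 H:2
  CH3 → C:1 H:3
Element totals:
  C: 8
  H: 16
  O: 1
Molecular formula: C8H16O.
Molar mass = 128.215 g/mol.
Mass from O: 1 × 15.999 = 15.999 g/mol.
%O = 15.999 / 128.215 × 100 = 12.48%.

12.48%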